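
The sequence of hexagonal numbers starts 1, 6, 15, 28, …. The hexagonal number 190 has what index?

Set n(2n−1) = 190, giving 2n² − n − 190 = 0.
The discriminant is 1 + 8·190 = 1521, and √1521 = 39.
So n = (1 + 39) / 4 = 40/4 = 10.

10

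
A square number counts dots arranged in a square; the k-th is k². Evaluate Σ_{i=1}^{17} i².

Σ_{i=1}^{17} i² = 17·18·35/6 = 1785.

1785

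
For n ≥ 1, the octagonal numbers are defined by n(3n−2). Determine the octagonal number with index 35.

3605

The 35th octagonal number is n(3n−2) with n = 35.
35·(3·35 − 2) = 35·103 = 3605.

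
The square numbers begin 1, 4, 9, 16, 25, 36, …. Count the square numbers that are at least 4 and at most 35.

4

The n-th square number is n².
Smallest index with value ≥ 4: n = 2 (giving 4).
Largest index with value ≤ 35: n = 5 (giving 25).
Indices 2 through 5: 4 terms.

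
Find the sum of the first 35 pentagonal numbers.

22050

Σ i(3i−1)/2 = (3Σi² − Σi) / 2 over i = 1..35.
Σi = 630 and Σi² = 14910.
(3·14910 − 1·630) / 2 = 44100/2 = 22050.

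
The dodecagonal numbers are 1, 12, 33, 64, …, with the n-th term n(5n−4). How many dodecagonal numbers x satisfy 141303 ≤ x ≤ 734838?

The n-th dodecagonal number is n(5n−4).
Smallest index with value ≥ 141303: n = 169 (giving 142129).
Largest index with value ≤ 734838: n = 383 (giving 731913).
Indices 169 through 383: 215 terms.

215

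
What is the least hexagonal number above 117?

Solve n(2n−1) > 117 for integer n.
The largest n with value ≤ 117 is 7 (since 91 ≤ 117 < 120), so the first above is n = 8, value 120.

120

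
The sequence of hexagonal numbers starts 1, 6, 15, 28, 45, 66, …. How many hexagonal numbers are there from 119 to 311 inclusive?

The n-th hexagonal number is n(2n−1).
Smallest index with value ≥ 119: n = 8 (giving 120).
Largest index with value ≤ 311: n = 12 (giving 276).
Indices 8 through 12: 5 terms.

5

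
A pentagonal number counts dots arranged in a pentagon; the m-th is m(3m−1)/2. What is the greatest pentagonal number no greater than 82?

70

Solve n(3n−1)/2 ≤ 82 for integer n.
n = 7 gives 70 ≤ 82, while n = 8 gives 92 > 82; so the answer is 70.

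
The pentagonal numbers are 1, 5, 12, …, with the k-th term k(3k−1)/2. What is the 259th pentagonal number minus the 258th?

775

Consecutive pentagonal numbers differ by 3n − 2: here 3·259 − 2 = 775.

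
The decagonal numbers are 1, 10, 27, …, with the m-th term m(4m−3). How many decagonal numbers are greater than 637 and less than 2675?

The n-th decagonal number is n(4n−3).
Smallest index with value > 637: n = 14 (giving 742).
Largest index with value < 2675: n = 26 (giving 2626).
Indices 14 through 26: 13 terms.

13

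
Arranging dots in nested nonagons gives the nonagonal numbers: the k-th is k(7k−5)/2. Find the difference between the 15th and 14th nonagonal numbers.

99

Consecutive nonagonal numbers differ by 7n − 6: here 7·15 − 6 = 99.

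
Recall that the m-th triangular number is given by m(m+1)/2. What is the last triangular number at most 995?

Solve n(n+1)/2 ≤ 995 for integer n.
n = 44 gives 990 ≤ 995, while n = 45 gives 1035 > 995; so the answer is 990.

990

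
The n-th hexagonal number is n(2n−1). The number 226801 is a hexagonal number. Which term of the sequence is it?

337

Set n(2n−1) = 226801, giving 2n² − n − 226801 = 0.
So n = (1 + 1347) / 4 = 1348/4 = 337.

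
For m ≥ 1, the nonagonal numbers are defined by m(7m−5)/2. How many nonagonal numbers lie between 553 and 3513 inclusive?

20

The n-th nonagonal number is n(7n−5)/2.
Smallest index with value ≥ 553: n = 13 (giving 559).
Largest index with value ≤ 3513: n = 32 (giving 3504).
Indices 13 through 32: 20 terms.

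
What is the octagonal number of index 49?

49·(3·49 − 2) = 49·145 = 7105.

7105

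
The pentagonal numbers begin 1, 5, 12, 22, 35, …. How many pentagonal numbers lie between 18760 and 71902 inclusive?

The n-th pentagonal number is n(3n−1)/2.
Smallest index with value ≥ 18760: n = 112 (giving 18760).
Largest index with value ≤ 71902: n = 219 (giving 71832).
Indices 112 through 219: 108 terms.

108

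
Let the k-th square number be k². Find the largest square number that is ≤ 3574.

Solve n² ≤ 3574 for integer n.
n = 59 gives 3481 ≤ 3574, while n = 60 gives 3600 > 3574; so the answer is 3481.

3481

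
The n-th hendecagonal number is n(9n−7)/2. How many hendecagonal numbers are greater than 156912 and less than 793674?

233

The n-th hendecagonal number is n(9n−7)/2.
Smallest index with value > 156912: n = 188 (giving 158390).
Largest index with value < 793674: n = 420 (giving 792330).
Indices 188 through 420: 233 terms.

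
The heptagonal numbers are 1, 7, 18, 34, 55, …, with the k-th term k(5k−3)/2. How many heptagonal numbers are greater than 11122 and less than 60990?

89

The n-th heptagonal number is n(5n−3)/2.
Smallest index with value > 11122: n = 68 (giving 11458).
Largest index with value < 60990: n = 156 (giving 60606).
Indices 68 through 156: 89 terms.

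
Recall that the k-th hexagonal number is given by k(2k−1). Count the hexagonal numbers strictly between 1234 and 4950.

24

The n-th hexagonal number is n(2n−1).
Smallest index with value > 1234: n = 26 (giving 1326).
Largest index with value < 4950: n = 49 (giving 4753).
Indices 26 through 49: 24 terms.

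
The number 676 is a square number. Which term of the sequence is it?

We need n² = 676, so n = √676 = 26.

26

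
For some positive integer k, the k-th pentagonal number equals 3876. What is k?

51

Set n(3n−1)/2 = 3876, giving 3n² − n − 7752 = 0.
So n = (1 + 305) / 6 = 306/6 = 51.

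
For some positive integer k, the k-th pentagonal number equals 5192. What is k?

59

Set n(3n−1)/2 = 5192, giving 3n² − n − 10384 = 0.
The discriminant is 1 + 24·5192 = 124609, and √124609 = 353.
So n = (1 + 353) / 6 = 354/6 = 59.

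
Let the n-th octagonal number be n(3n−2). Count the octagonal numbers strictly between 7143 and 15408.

22

The n-th octagonal number is n(3n−2).
Smallest index with value > 7143: n = 50 (giving 7400).
Largest index with value < 15408: n = 71 (giving 14981).
Indices 50 through 71: 22 terms.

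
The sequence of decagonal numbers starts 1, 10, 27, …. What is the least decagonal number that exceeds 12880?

13282

Solve n(4n−3) > 12880 for integer n.
The largest n with value ≤ 12880 is 57 (since 12825 ≤ 12880 < 13282), so the first above is n = 58, value 13282.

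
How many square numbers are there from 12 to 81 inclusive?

6

The n-th square number is n².
Smallest index with value ≥ 12: n = 4 (giving 16).
Largest index with value ≤ 81: n = 9 (giving 81).
Indices 4 through 9: 6 terms.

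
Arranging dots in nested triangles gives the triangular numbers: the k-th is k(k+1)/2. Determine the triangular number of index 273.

The 273rd triangular number is n(n+1)/2 with n = 273.
273·274/2 = 74802/2 = 37401.

37401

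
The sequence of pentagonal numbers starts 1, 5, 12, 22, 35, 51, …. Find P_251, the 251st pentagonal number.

94376

The 251st pentagonal number is n(3n−1)/2 with n = 251.
251·(3·251 − 1)/2 = 251·752/2 = 251·376 = 94376.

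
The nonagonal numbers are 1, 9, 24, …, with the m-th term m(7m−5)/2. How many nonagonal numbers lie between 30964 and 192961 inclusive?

141

The n-th nonagonal number is n(7n−5)/2.
Smallest index with value ≥ 30964: n = 95 (giving 31350).
Largest index with value ≤ 192961: n = 235 (giving 192700).
Indices 95 through 235: 141 terms.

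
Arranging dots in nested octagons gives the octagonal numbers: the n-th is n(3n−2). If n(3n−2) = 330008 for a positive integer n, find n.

Set n(3n−2) = 330008, giving 3n² − 2n − 330008 = 0.
So n = (2 + 1990) / 6 = 1992/6 = 332.
Check: 332·(3·332 − 2) = 330008. ✓

332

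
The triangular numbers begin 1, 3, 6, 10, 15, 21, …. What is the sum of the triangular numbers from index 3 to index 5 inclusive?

Σ i(i+1)/2 = (Σi² + Σi) / 2 over i = 3..5.
Σi = 15 − 3 = 12 and Σi² = 55 − 5 = 50.
(1·50 + 1·12) / 2 = 62/2 = 31.

31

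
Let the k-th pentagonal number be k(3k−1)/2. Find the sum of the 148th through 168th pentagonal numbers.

785862

Σ i(3i−1)/2 = (3Σi² − Σi) / 2 over i = 148..168.
Σi = 14196 − 10878 = 3318 and Σi² = 1594684 − 1069670 = 525014.
(3·525014 − 1·3318) / 2 = 1571724/2 = 785862.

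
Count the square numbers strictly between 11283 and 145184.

The n-th square number is n².
Smallest index with value > 11283: n = 107 (giving 11449).
Largest index with value < 145184: n = 381 (giving 145161).
Indices 107 through 381: 275 terms.

275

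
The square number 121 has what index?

11

We need n² = 121, so n = √121 = 11.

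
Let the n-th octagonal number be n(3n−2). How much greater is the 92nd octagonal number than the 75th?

92·(3·92 − 2) = 25208 and 75·(3·75 − 2) = 16725.
Difference: 25208 − 16725 = 8483.

8483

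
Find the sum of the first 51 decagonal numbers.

Σ i(4i−3) = 4Σi² − 3Σi over i = 1..51.
Σi = 1326 and Σi² = 45526.
4·45526 − 3·1326 = 178126.

178126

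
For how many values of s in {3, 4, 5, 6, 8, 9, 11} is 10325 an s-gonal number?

1

s = 3: P(3, 143) = 10296 and P(3, 144) = 10440; 10325 is not s-gonal.
s = 4: P(4, 101) = 10201 and P(4, 102) = 10404; 10325 is not s-gonal.
s = 5: P(5, 83) = 10292 and P(5, 84) = 10542; 10325 is not s-gonal.
s = 6: P(6, 72) = 10296 and P(6, 73) = 10585; 10325 is not s-gonal.
s = 8: P(8, 59) = 10325. ✓
s = 9: P(9, 54) = 10071 and P(9, 55) = 10450; 10325 is not s-gonal.
s = 11: P(11, 48) = 10200 and P(11, 49) = 10633; 10325 is not s-gonal.
Hits: s ∈ {8} → 1.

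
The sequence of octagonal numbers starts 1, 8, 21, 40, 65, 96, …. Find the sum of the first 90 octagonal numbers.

733005

Σ i(3i−2) = 3Σi² − 2Σi over i = 1..90.
Σi = 4095 and Σi² = 247065.
3·247065 − 2·4095 = 733005.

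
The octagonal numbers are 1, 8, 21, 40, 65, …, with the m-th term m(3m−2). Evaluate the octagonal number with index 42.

5208

42·(3·42 − 2) = 42·124 = 5208.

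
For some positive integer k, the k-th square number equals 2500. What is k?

50

We need n² = 2500, so n = √2500 = 50.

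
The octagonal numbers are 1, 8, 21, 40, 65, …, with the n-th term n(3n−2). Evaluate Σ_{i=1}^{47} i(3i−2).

104904

Σ i(3i−2) = 3Σi² − 2Σi over i = 1..47.
Σi = 1128 and Σi² = 35720.
3·35720 − 2·1128 = 104904.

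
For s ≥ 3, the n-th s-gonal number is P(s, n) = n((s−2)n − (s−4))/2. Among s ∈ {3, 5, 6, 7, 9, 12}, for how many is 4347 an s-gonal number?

2

s = 3: P(3, 92) = 4278 and P(3, 93) = 4371; 4347 is not s-gonal.
s = 5: P(5, 54) = 4347. ✓
s = 6: P(6, 46) = 4186 and P(6, 47) = 4371; 4347 is not s-gonal.
s = 7: P(7, 42) = 4347. ✓
s = 9: P(9, 35) = 4200 and P(9, 36) = 4446; 4347 is not s-gonal.
s = 12: P(12, 29) = 4089 and P(12, 30) = 4380; 4347 is not s-gonal.
Hits: s ∈ {5, 7} → 2.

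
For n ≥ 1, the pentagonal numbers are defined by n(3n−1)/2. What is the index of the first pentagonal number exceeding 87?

Solve n(3n−1)/2 > 87 for integer n.
The largest n with value ≤ 87 is 7 (since 70 ≤ 87 < 92), so the first above is n = 8, value 92.

8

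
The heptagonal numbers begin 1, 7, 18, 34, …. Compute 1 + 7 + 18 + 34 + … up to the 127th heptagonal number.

1715008

Σ i(5i−3)/2 = (5Σi² − 3Σi) / 2 over i = 1..127.
Σi = 8128 and Σi² = 690880.
(5·690880 − 3·8128) / 2 = 3430016/2 = 1715008.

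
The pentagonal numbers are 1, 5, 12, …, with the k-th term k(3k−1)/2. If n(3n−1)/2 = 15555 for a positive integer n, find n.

102

Set n(3n−1)/2 = 15555, giving 3n² − n − 31110 = 0.
So n = (1 + 611) / 6 = 612/6 = 102.
Check: 102·(3·102 − 1)/2 = 15555. ✓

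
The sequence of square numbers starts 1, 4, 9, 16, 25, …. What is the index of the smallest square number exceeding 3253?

Solve n² > 3253 for integer n.
The largest n with value ≤ 3253 is 57 (since 3249 ≤ 3253 < 3364), so the first above is n = 58, value 3364.

58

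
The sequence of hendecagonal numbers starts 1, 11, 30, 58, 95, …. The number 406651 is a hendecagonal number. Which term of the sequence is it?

301

Set n(9n−7)/2 = 406651, giving 9n² − 7n − 813302 = 0.
The discriminant is 49 + 72·406651 = 29278921, and √29278921 = 5411.
So n = (7 + 5411) / 18 = 5418/18 = 301.
Check: 301·(9·301 − 7)/2 = 406651. ✓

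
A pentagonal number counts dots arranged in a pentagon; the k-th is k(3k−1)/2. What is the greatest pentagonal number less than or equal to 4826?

Solve n(3n−1)/2 ≤ 4826 for integer n.
n = 56 gives 4676 ≤ 4826, while n = 57 gives 4845 > 4826; so the answer is 4676.

4676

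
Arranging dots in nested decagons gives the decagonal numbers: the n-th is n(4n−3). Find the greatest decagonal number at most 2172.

2047

Solve n(4n−3) ≤ 2172 for integer n.
n = 23 gives 2047 ≤ 2172, while n = 24 gives 2232 > 2172; so the answer is 2047.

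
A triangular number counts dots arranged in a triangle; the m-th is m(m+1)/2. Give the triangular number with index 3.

6

The 3rd triangular number is n(n+1)/2 with n = 3.
3·4/2 = 12/2 = 6.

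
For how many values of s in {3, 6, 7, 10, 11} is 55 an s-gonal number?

s = 3: P(3, 10) = 55. ✓
s = 6: P(6, 5) = 45 and P(6, 6) = 66; 55 is not s-gonal.
s = 7: P(7, 5) = 55. ✓
s = 10: P(10, 4) = 52 and P(10, 5) = 85; 55 is not s-gonal.
s = 11: P(11, 3) = 30 and P(11, 4) = 58; 55 is not s-gonal.
Hits: s ∈ {3, 7} → 2.

2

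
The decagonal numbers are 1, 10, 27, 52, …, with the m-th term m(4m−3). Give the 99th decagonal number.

The 99th decagonal number is n(4n−3) with n = 99.
99·(4·99 − 3) = 99·393 = 38907.

38907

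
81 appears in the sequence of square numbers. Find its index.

We need n² = 81, so n = √81 = 9.

9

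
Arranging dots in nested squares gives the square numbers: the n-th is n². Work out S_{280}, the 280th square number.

The 280th square number is n² with n = 280.
280² = 78400.

78400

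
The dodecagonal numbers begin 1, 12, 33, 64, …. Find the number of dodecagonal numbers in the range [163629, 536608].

The n-th dodecagonal number is n(5n−4).
Smallest index with value ≥ 163629: n = 182 (giving 164892).
Largest index with value ≤ 536608: n = 328 (giving 536608).
Indices 182 through 328: 147 terms.

147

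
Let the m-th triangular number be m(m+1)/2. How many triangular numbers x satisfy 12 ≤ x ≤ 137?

The n-th triangular number is n(n+1)/2.
Smallest index with value ≥ 12: n = 5 (giving 15).
Largest index with value ≤ 137: n = 16 (giving 136).
Indices 5 through 16: 12 terms.

12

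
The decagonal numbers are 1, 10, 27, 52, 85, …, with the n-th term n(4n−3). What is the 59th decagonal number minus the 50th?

59·(4·59 − 3) = 13747 and 50·(4·50 − 3) = 9850.
Difference: 13747 − 9850 = 3897.

3897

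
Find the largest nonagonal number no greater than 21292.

Solve n(7n−5)/2 ≤ 21292 for integer n.
n = 78 gives 21099 ≤ 21292, while n = 79 gives 21646 > 21292; so the answer is 21099.

21099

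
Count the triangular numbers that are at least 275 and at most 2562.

The n-th triangular number is n(n+1)/2.
Smallest index with value ≥ 275: n = 23 (giving 276).
Largest index with value ≤ 2562: n = 71 (giving 2556).
Indices 23 through 71: 49 terms.

49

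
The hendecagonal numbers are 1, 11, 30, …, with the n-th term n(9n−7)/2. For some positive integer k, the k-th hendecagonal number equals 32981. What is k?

86

Set n(9n−7)/2 = 32981, giving 9n² − 7n − 65962 = 0.
The discriminant is 49 + 72·32981 = 2374681, and √2374681 = 1541.
So n = (7 + 1541) / 18 = 1548/18 = 86.
Check: 86·(9·86 − 7)/2 = 32981. ✓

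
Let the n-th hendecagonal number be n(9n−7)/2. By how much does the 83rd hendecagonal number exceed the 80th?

2190

83·(9·83 − 7)/2 = 30710 and 80·(9·80 − 7)/2 = 28520.
Difference: 30710 − 28520 = 2190.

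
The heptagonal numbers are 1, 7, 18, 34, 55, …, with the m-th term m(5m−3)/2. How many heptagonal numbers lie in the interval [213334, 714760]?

The n-th heptagonal number is n(5n−3)/2.
Smallest index with value ≥ 213334: n = 293 (giving 214183).
Largest index with value ≤ 714760: n = 535 (giving 714760).
Indices 293 through 535: 243 terms.

243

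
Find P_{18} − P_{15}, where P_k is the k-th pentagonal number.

18·(3·18 − 1)/2 = 477 and 15·(3·15 − 1)/2 = 330.
Difference: 477 − 330 = 147.

147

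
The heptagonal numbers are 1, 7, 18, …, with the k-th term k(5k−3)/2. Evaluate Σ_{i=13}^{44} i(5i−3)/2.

Σ i(5i−3)/2 = (5Σi² − 3Σi) / 2 over i = 13..44.
Σi = 990 − 78 = 912 and Σi² = 29370 − 650 = 28720.
(5·28720 − 3·912) / 2 = 140864/2 = 70432.

70432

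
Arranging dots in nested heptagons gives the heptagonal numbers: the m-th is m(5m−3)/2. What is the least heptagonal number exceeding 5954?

6175

Solve n(5n−3)/2 > 5954 for integer n.
The largest n with value ≤ 5954 is 49 (since 5929 ≤ 5954 < 6175), so the first above is n = 50, value 6175.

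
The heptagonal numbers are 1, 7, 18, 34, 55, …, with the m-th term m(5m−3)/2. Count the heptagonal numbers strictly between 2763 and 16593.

The n-th heptagonal number is n(5n−3)/2.
Smallest index with value > 2763: n = 34 (giving 2839).
Largest index with value < 16593: n = 81 (giving 16281).
Indices 34 through 81: 48 terms.

48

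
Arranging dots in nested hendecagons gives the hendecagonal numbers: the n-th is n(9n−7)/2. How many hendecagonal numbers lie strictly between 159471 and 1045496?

The n-th hendecagonal number is n(9n−7)/2.
Smallest index with value > 159471: n = 189 (giving 160083).
Largest index with value < 1045496: n = 482 (giving 1043771).
Indices 189 through 482: 294 terms.

294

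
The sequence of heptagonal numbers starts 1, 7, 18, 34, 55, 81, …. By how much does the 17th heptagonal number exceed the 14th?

228

17·(5·17 − 3)/2 = 697 and 14·(5·14 − 3)/2 = 469.
Difference: 697 − 469 = 228.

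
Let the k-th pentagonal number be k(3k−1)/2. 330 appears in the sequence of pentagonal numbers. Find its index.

15

Set n(3n−1)/2 = 330, giving 3n² − n − 660 = 0.
The discriminant is 1 + 24·330 = 7921, and √7921 = 89.
So n = (1 + 89) / 6 = 90/6 = 15.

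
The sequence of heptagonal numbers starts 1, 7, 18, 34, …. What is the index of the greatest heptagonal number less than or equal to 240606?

310

Solve n(5n−3)/2 ≤ 240606 for integer n.
n = 310 gives 239785 ≤ 240606, while n = 311 gives 241336 > 240606; so the answer is index 310.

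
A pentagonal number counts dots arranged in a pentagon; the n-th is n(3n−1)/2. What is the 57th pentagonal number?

The 57th pentagonal number is n(3n−1)/2 with n = 57.
57·(3·57 − 1)/2 = 57·170/2 = 57·85 = 4845.

4845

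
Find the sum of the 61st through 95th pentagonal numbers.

Σ i(3i−1)/2 = (3Σi² − Σi) / 2 over i = 61..95.
Σi = 4560 − 1830 = 2730 and Σi² = 290320 − 73810 = 216510.
(3·216510 − 1·2730) / 2 = 646800/2 = 323400.

323400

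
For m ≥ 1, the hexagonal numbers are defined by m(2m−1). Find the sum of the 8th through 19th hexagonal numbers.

4498

Σ i(2i−1) = 2Σi² − Σi over i = 8..19.
Σi = 190 − 28 = 162 and Σi² = 2470 − 140 = 2330.
2·2330 − 1·162 = 4498.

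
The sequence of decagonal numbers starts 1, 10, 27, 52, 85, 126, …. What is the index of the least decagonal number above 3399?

Solve n(4n−3) > 3399 for integer n.
The largest n with value ≤ 3399 is 29 (since 3277 ≤ 3399 < 3510), so the first above is n = 30, value 3510.

30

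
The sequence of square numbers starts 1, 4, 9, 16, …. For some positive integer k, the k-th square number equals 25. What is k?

5

We need n² = 25, so n = √25 = 5.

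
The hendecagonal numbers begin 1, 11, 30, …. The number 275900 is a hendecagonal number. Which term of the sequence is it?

248

Set n(9n−7)/2 = 275900, giving 9n² − 7n − 551800 = 0.
The discriminant is 49 + 72·275900 = 19864849, and √19864849 = 4457.
So n = (7 + 4457) / 18 = 4464/18 = 248.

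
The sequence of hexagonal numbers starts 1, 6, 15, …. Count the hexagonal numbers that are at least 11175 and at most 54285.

91

The n-th hexagonal number is n(2n−1).
Smallest index with value ≥ 11175: n = 75 (giving 11175).
Largest index with value ≤ 54285: n = 165 (giving 54285).
Indices 75 through 165: 91 terms.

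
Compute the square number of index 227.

227² = 51529.

51529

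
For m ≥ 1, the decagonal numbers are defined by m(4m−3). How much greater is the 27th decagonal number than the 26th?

209

Consecutive decagonal numbers differ by 8n − 7: here 8·27 − 7 = 209.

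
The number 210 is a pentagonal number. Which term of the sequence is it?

12

Set n(3n−1)/2 = 210, giving 3n² − n − 420 = 0.
The discriminant is 1 + 24·210 = 5041, and √5041 = 71.
So n = (1 + 71) / 6 = 72/6 = 12.
Check: 12·(3·12 − 1)/2 = 210. ✓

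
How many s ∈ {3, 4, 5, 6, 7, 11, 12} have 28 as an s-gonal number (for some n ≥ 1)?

s = 3: P(3, 7) = 28. ✓
s = 4: P(4, 5) = 25 and P(4, 6) = 36; 28 is not s-gonal.
s = 5: P(5, 4) = 22 and P(5, 5) = 35; 28 is not s-gonal.
s = 6: P(6, 4) = 28. ✓
s = 7: P(7, 3) = 18 and P(7, 4) = 34; 28 is not s-gonal.
s = 11: P(11, 2) = 11 and P(11, 3) = 30; 28 is not s-gonal.
s = 12: P(12, 2) = 12 and P(12, 3) = 33; 28 is not s-gonal.
Hits: s ∈ {3, 6} → 2.

2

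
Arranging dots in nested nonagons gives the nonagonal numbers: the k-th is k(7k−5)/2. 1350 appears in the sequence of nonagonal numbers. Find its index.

20

Set n(7n−5)/2 = 1350, giving 7n² − 5n − 2700 = 0.
So n = (5 + 275) / 14 = 280/14 = 20.
Check: 20·(7·20 − 5)/2 = 1350. ✓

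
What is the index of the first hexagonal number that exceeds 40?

Solve n(2n−1) > 40 for integer n.
The largest n with value ≤ 40 is 4 (since 28 ≤ 40 < 45), so the first above is n = 5, value 45.

5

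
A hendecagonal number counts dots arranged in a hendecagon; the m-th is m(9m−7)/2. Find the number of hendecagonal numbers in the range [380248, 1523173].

291

The n-th hendecagonal number is n(9n−7)/2.
Smallest index with value ≥ 380248: n = 292 (giving 382666).
Largest index with value ≤ 1523173: n = 582 (giving 1522221).
Indices 292 through 582: 291 terms.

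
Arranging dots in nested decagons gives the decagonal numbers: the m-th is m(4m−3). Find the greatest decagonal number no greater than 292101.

290790

Solve n(4n−3) ≤ 292101 for integer n.
n = 270 gives 290790 ≤ 292101, while n = 271 gives 292951 > 292101; so the answer is 290790.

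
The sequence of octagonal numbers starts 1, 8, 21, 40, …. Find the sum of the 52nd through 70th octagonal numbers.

Σ i(3i−2) = 3Σi² − 2Σi over i = 52..70.
Σi = 2485 − 1326 = 1159 and Σi² = 116795 − 45526 = 71269.
3·71269 − 2·1159 = 211489.

211489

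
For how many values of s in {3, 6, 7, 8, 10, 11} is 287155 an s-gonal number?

s = 3: P(3, 757) = 286903 and P(3, 758) = 287661; 287155 is not s-gonal.
s = 6: P(6, 379) = 286903 and P(6, 380) = 288420; 287155 is not s-gonal.
s = 7: P(7, 339) = 286794 and P(7, 340) = 288490; 287155 is not s-gonal.
s = 8: P(8, 309) = 285825 and P(8, 310) = 287680; 287155 is not s-gonal.
s = 10: P(10, 268) = 286492 and P(10, 269) = 288637; 287155 is not s-gonal.
s = 11: P(11, 253) = 287155. ✓
Hits: s ∈ {11} → 1.

1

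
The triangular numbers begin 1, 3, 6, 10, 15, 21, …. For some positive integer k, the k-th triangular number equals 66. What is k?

Set n(n+1)/2 = 66, giving n² + n − 132 = 0.
The discriminant is 1 + 8·66 = 529, and √529 = 23.
So n = (-1 + 23) / 2 = 22/2 = 11.
Check: 11·12/2 = 66. ✓

11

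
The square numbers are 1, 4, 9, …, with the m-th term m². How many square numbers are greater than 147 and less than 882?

17

The n-th square number is n².
Smallest index with value > 147: n = 13 (giving 169).
Largest index with value < 882: n = 29 (giving 841).
Indices 13 through 29: 17 terms.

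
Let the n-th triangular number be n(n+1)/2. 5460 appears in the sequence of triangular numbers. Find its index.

104

Set n(n+1)/2 = 5460, giving n² + n − 10920 = 0.
The discriminant is 1 + 8·5460 = 43681, and √43681 = 209.
So n = (-1 + 209) / 2 = 208/2 = 104.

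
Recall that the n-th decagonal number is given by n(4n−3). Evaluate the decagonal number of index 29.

29·(4·29 − 3) = 29·113 = 3277.

3277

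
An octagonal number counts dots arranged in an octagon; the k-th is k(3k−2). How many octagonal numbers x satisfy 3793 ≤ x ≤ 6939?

The n-th octagonal number is n(3n−2).
Smallest index with value ≥ 3793: n = 36 (giving 3816).
Largest index with value ≤ 6939: n = 48 (giving 6816).
Indices 36 through 48: 13 terms.

13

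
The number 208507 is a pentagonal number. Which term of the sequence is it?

373

Set n(3n−1)/2 = 208507, giving 3n² − n − 417014 = 0.
The discriminant is 1 + 24·208507 = 5004169, and √5004169 = 2237.
So n = (1 + 2237) / 6 = 2238/6 = 373.
Check: 373·(3·373 − 1)/2 = 208507. ✓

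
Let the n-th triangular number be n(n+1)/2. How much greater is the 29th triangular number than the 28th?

Consecutive triangular numbers differ by n: T_{29} − T_{28} = 29.

29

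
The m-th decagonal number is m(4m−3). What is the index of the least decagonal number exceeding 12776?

Solve n(4n−3) > 12776 for integer n.
The largest n with value ≤ 12776 is 56 (since 12376 ≤ 12776 < 12825), so the first above is n = 57, value 12825.

57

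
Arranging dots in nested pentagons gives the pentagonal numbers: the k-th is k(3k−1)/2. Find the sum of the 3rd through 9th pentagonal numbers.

399

Σ i(3i−1)/2 = (3Σi² − Σi) / 2 over i = 3..9.
Σi = 45 − 3 = 42 and Σi² = 285 − 5 = 280.
(3·280 − 1·42) / 2 = 798/2 = 399.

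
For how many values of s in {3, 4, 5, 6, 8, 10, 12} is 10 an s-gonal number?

2

s = 3: P(3, 4) = 10. ✓
s = 4: P(4, 3) = 9 and P(4, 4) = 16; 10 is not s-gonal.
s = 5: P(5, 2) = 5 and P(5, 3) = 12; 10 is not s-gonal.
s = 6: P(6, 2) = 6 and P(6, 3) = 15; 10 is not s-gonal.
s = 8: P(8, 2) = 8 and P(8, 3) = 21; 10 is not s-gonal.
s = 10: P(10, 2) = 10. ✓
s = 12: P(12, 1) = 1 and P(12, 2) = 12; 10 is not s-gonal.
Hits: s ∈ {3, 10} → 2.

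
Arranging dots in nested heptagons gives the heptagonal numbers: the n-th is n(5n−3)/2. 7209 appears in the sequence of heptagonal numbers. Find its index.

54

Set n(5n−3)/2 = 7209, giving 5n² − 3n − 14418 = 0.
The discriminant is 9 + 40·7209 = 288369, and √288369 = 537.
So n = (3 + 537) / 10 = 540/10 = 54.
Check: 54·(5·54 − 3)/2 = 7209. ✓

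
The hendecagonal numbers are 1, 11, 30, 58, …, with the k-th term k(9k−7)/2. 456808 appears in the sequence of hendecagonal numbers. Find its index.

319

Set n(9n−7)/2 = 456808, giving 9n² − 7n − 913616 = 0.
So n = (7 + 5735) / 18 = 5742/18 = 319.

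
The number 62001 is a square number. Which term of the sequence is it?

249

We need n² = 62001, so n = √62001 = 249.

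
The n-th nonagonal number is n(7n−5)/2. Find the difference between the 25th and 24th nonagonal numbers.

169

Consecutive nonagonal numbers differ by 7n − 6: here 7·25 − 6 = 169.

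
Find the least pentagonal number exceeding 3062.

Solve n(3n−1)/2 > 3062 for integer n.
The largest n with value ≤ 3062 is 45 (since 3015 ≤ 3062 < 3151), so the first above is n = 46, value 3151.

3151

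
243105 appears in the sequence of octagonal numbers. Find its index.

Set n(3n−2) = 243105, giving 3n² − 2n − 243105 = 0.
The discriminant is 4 + 12·243105 = 2917264, and √2917264 = 1708.
So n = (2 + 1708) / 6 = 1710/6 = 285.

285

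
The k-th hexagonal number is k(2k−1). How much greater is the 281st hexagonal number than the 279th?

281·(2·281 − 1) = 157641 and 279·(2·279 − 1) = 155403.
Difference: 157641 − 155403 = 2238.

2238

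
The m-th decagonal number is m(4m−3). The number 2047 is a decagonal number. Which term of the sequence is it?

Set n(4n−3) = 2047, giving 4n² − 3n − 2047 = 0.
So n = (3 + 181) / 8 = 184/8 = 23.

23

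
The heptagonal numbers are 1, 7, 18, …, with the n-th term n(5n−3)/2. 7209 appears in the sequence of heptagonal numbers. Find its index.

54

Set n(5n−3)/2 = 7209, giving 5n² − 3n − 14418 = 0.
The discriminant is 9 + 40·7209 = 288369, and √288369 = 537.
So n = (3 + 537) / 10 = 540/10 = 54.
Check: 54·(5·54 − 3)/2 = 7209. ✓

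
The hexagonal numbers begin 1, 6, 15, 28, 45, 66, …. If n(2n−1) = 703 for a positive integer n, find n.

19

Set n(2n−1) = 703, giving 2n² − n − 703 = 0.
So n = (1 + 75) / 4 = 76/4 = 19.
Check: 19·(2·19 − 1) = 703. ✓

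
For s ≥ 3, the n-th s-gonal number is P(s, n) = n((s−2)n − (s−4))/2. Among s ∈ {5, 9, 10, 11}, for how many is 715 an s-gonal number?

2

s = 5: P(5, 22) = 715. ✓
s = 9: P(9, 14) = 651 and P(9, 15) = 750; 715 is not s-gonal.
s = 10: P(10, 13) = 637 and P(10, 14) = 742; 715 is not s-gonal.
s = 11: P(11, 13) = 715. ✓
Hits: s ∈ {5, 11} → 2.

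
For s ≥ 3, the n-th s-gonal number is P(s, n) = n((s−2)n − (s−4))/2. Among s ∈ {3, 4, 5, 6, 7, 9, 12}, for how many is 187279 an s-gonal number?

s = 3: P(3, 611) = 186966 and P(3, 612) = 187578; 187279 is not s-gonal.
s = 4: P(4, 432) = 186624 and P(4, 433) = 187489; 187279 is not s-gonal.
s = 5: P(5, 353) = 186737 and P(5, 354) = 187797; 187279 is not s-gonal.
s = 6: P(6, 306) = 186966 and P(6, 307) = 188191; 187279 is not s-gonal.
s = 7: P(7, 274) = 187279. ✓
s = 9: P(9, 231) = 186186 and P(9, 232) = 187804; 187279 is not s-gonal.
s = 12: P(12, 193) = 185473 and P(12, 194) = 187404; 187279 is not s-gonal.
Hits: s ∈ {7} → 1.

1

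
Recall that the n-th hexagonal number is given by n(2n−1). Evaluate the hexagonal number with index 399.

The 399th hexagonal number is n(2n−1) with n = 399.
399·(2·399 − 1) = 399·797 = 318003.

318003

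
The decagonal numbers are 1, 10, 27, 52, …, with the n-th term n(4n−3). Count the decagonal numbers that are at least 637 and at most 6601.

29

The n-th decagonal number is n(4n−3).
Smallest index with value ≥ 637: n = 13 (giving 637).
Largest index with value ≤ 6601: n = 41 (giving 6601).
Indices 13 through 41: 29 terms.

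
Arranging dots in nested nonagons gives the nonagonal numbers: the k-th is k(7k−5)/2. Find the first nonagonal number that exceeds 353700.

Solve n(7n−5)/2 > 353700 for integer n.
The largest n with value ≤ 353700 is 318 (since 353139 ≤ 353700 < 355366), so the first above is n = 319, value 355366.

355366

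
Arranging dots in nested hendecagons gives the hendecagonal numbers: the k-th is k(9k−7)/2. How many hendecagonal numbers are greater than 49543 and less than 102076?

The n-th hendecagonal number is n(9n−7)/2.
Smallest index with value > 49543: n = 106 (giving 50191).
Largest index with value < 102076: n = 150 (giving 100725).
Indices 106 through 150: 45 terms.

45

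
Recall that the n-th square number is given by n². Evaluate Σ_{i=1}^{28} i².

7714

Σ_{i=1}^{28} i² = 28·29·57/6 = 7714.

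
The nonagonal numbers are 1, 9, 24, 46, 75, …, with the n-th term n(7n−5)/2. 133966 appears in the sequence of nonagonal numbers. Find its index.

Set n(7n−5)/2 = 133966, giving 7n² − 5n − 267932 = 0.
So n = (5 + 2739) / 14 = 2744/14 = 196.
Check: 196·(7·196 − 5)/2 = 133966. ✓

196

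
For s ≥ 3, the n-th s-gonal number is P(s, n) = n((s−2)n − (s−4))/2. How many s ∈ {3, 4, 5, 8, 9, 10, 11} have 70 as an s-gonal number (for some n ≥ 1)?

1

s = 3: P(3, 11) = 66 and P(3, 12) = 78; 70 is not s-gonal.
s = 4: P(4, 8) = 64 and P(4, 9) = 81; 70 is not s-gonal.
s = 5: P(5, 7) = 70. ✓
s = 8: P(8, 5) = 65 and P(8, 6) = 96; 70 is not s-gonal.
s = 9: P(9, 4) = 46 and P(9, 5) = 75; 70 is not s-gonal.
s = 10: P(10, 4) = 52 and P(10, 5) = 85; 70 is not s-gonal.
s = 11: P(11, 4) = 58 and P(11, 5) = 95; 70 is not s-gonal.
Hits: s ∈ {5} → 1.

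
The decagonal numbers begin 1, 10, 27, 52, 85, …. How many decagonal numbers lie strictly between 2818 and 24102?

51

The n-th decagonal number is n(4n−3).
Smallest index with value > 2818: n = 27 (giving 2835).
Largest index with value < 24102: n = 77 (giving 23485).
Indices 27 through 77: 51 terms.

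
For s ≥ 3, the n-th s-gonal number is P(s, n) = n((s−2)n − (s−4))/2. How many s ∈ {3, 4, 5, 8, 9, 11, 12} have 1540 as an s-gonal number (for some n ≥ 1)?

1

s = 3: P(3, 55) = 1540. ✓
s = 4: P(4, 39) = 1521 and P(4, 40) = 1600; 1540 is not s-gonal.
s = 5: P(5, 32) = 1520 and P(5, 33) = 1617; 1540 is not s-gonal.
s = 8: P(8, 22) = 1408 and P(8, 23) = 1541; 1540 is not s-gonal.
s = 9: P(9, 21) = 1491 and P(9, 22) = 1639; 1540 is not s-gonal.
s = 11: P(11, 18) = 1395 and P(11, 19) = 1558; 1540 is not s-gonal.
s = 12: P(12, 17) = 1377 and P(12, 18) = 1548; 1540 is not s-gonal.
Hits: s ∈ {3} → 1.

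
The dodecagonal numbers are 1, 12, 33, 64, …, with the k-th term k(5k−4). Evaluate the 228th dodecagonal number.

The 228th dodecagonal number is n(5n−4) with n = 228.
228·(5·228 − 4) = 228·1136 = 259008.

259008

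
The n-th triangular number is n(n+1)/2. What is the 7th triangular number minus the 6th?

Consecutive triangular numbers differ by n: T_{7} − T_{6} = 7.

7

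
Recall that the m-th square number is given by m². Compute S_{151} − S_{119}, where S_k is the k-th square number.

151² = 22801 and 119² = 14161.
Difference: 22801 − 14161 = 8640.

8640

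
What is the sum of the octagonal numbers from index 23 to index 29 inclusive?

Σ i(3i−2) = 3Σi² − 2Σi over i = 23..29.
Σi = 435 − 253 = 182 and Σi² = 8555 − 3795 = 4760.
3·4760 − 2·182 = 13916.

13916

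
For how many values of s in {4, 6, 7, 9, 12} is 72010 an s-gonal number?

1

s = 4: P(4, 268) = 71824 and P(4, 269) = 72361; 72010 is not s-gonal.
s = 6: P(6, 190) = 72010. ✓
s = 7: P(7, 170) = 71995 and P(7, 171) = 72846; 72010 is not s-gonal.
s = 9: P(9, 143) = 71214 and P(9, 144) = 72216; 72010 is not s-gonal.
s = 12: P(12, 120) = 71520 and P(12, 121) = 72721; 72010 is not s-gonal.
Hits: s ∈ {6} → 1.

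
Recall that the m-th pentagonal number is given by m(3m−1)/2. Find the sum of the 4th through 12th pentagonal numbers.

918

Σ i(3i−1)/2 = (3Σi² − Σi) / 2 over i = 4..12.
Σi = 78 − 6 = 72 and Σi² = 650 − 14 = 636.
(3·636 − 1·72) / 2 = 1836/2 = 918.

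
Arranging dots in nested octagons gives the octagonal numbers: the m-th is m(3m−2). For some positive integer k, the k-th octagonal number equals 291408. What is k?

Set n(3n−2) = 291408, giving 3n² − 2n − 291408 = 0.
So n = (2 + 1870) / 6 = 1872/6 = 312.
Check: 312·(3·312 − 2) = 291408. ✓

312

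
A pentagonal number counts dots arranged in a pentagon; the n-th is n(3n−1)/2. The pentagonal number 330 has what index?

15

Set n(3n−1)/2 = 330, giving 3n² − n − 660 = 0.
The discriminant is 1 + 24·330 = 7921, and √7921 = 89.
So n = (1 + 89) / 6 = 90/6 = 15.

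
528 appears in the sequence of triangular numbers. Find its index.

Set n(n+1)/2 = 528, giving n² + n − 1056 = 0.
So n = (-1 + 65) / 2 = 64/2 = 32.
Check: 32·33/2 = 528. ✓

32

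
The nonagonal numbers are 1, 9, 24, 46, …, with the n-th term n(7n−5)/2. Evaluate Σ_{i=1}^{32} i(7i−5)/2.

Σ i(7i−5)/2 = (7Σi² − 5Σi) / 2 over i = 1..32.
Σi = 528 and Σi² = 11440.
(7·11440 − 5·528) / 2 = 77440/2 = 38720.

38720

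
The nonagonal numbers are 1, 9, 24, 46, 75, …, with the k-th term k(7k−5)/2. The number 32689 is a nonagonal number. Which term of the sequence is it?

97

Set n(7n−5)/2 = 32689, giving 7n² − 5n − 65378 = 0.
So n = (5 + 1353) / 14 = 1358/14 = 97.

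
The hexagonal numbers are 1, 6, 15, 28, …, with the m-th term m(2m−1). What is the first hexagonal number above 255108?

255970

Solve n(2n−1) > 255108 for integer n.
The largest n with value ≤ 255108 is 357 (since 254541 ≤ 255108 < 255970), so the first above is n = 358, value 255970.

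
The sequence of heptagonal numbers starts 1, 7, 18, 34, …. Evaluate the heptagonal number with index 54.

7209

54·(5·54 − 3)/2 = 54·267/2 = 7209.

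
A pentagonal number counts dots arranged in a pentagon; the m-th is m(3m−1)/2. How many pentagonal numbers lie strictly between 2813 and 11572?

The n-th pentagonal number is n(3n−1)/2.
Smallest index with value > 2813: n = 44 (giving 2882).
Largest index with value < 11572: n = 87 (giving 11310).
Indices 44 through 87: 44 terms.

44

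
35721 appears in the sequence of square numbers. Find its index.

We need n² = 35721, so n = √35721 = 189.
Check: 189² = 35721. ✓

189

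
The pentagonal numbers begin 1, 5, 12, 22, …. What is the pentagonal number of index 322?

155365

The 322nd pentagonal number is n(3n−1)/2 with n = 322.
322·(3·322 − 1)/2 = 322·965/2 = 155365.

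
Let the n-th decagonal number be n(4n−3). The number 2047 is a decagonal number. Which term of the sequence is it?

Set n(4n−3) = 2047, giving 4n² − 3n − 2047 = 0.
The discriminant is 9 + 16·2047 = 32761, and √32761 = 181.
So n = (3 + 181) / 8 = 184/8 = 23.
Check: 23·(4·23 − 3) = 2047. ✓

23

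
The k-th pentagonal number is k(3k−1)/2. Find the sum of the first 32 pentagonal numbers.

16896

Σ i(3i−1)/2 = (3Σi² − Σi) / 2 over i = 1..32.
Σi = 528 and Σi² = 11440.
(3·11440 − 1·528) / 2 = 33792/2 = 16896.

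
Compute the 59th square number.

The 59th square number is n² with n = 59.
59² = 3481.

3481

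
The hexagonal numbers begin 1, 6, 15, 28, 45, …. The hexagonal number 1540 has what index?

28

Set n(2n−1) = 1540, giving 2n² − n − 1540 = 0.
The discriminant is 1 + 8·1540 = 12321, and √12321 = 111.
So n = (1 + 111) / 4 = 112/4 = 28.
Check: 28·(2·28 − 1) = 1540. ✓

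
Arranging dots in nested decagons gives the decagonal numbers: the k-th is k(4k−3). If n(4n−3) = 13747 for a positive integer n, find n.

Set n(4n−3) = 13747, giving 4n² − 3n − 13747 = 0.
The discriminant is 9 + 16·13747 = 219961, and √219961 = 469.
So n = (3 + 469) / 8 = 472/8 = 59.

59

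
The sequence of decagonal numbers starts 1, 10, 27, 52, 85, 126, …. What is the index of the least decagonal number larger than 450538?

Solve n(4n−3) > 450538 for integer n.
The largest n with value ≤ 450538 is 335 (since 447895 ≤ 450538 < 450576), so the first above is n = 336, value 450576.

336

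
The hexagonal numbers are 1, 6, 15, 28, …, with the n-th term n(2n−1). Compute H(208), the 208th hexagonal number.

208·(2·208 − 1) = 208·415 = 86320.

86320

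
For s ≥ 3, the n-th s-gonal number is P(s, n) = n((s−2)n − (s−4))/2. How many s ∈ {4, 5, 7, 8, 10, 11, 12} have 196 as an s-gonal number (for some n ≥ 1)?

s = 4: P(4, 14) = 196. ✓
s = 5: P(5, 11) = 176 and P(5, 12) = 210; 196 is not s-gonal.
s = 7: P(7, 9) = 189 and P(7, 10) = 235; 196 is not s-gonal.
s = 8: P(8, 8) = 176 and P(8, 9) = 225; 196 is not s-gonal.
s = 10: P(10, 7) = 175 and P(10, 8) = 232; 196 is not s-gonal.
s = 11: P(11, 7) = 196. ✓
s = 12: P(12, 6) = 156 and P(12, 7) = 217; 196 is not s-gonal.
Hits: s ∈ {4, 11} → 2.

2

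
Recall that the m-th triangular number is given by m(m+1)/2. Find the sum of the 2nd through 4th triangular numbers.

Σ i(i+1)/2 = (Σi² + Σi) / 2 over i = 2..4.
Σi = 10 − 1 = 9 and Σi² = 30 − 1 = 29.
(1·29 + 1·9) / 2 = 38/2 = 19.

19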